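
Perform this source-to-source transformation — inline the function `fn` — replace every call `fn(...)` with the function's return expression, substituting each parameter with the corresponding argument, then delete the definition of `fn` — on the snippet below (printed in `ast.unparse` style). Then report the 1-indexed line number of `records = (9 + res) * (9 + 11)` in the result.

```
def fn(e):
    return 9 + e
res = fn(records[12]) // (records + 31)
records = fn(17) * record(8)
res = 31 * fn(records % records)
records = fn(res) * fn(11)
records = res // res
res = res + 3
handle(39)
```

Transformed code:
res = (9 + records[12]) // (records + 31)
records = (9 + 17) * record(8)
res = 31 * (9 + records % records)
records = (9 + res) * (9 + 11)
records = res // res
res = res + 3
handle(39)

4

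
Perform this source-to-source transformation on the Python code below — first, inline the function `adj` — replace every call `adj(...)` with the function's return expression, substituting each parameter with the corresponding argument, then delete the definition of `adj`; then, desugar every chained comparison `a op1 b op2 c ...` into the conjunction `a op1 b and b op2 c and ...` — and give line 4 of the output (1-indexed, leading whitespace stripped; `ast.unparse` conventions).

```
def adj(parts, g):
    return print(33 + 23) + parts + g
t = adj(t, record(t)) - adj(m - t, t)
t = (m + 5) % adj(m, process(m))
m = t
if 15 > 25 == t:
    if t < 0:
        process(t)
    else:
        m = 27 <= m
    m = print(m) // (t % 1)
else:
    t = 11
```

Transformed code:
t = print(33 + 23) + t + record(t) - (print(33 + 23) + (m - t) + t)
t = (m + 5) % (print(33 + 23) + m + process(m))
m = t
if 15 > 25 and 25 == t:
    if t < 0:
        process(t)
    else:
        m = 27 <= m
    m = print(m) // (t % 1)
else:
    t = 11

if 15 > 25 and 25 == t:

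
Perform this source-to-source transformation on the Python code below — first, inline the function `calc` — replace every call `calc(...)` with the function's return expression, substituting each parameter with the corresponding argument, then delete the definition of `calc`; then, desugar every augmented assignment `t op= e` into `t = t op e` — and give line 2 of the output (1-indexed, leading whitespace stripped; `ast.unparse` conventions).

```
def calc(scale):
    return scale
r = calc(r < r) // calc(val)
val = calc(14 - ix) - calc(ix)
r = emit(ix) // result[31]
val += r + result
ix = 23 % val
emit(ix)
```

Transformed code:
r = (r < r) // val
val = 14 - ix - ix
r = emit(ix) // result[31]
val = val + (r + result)
ix = 23 % val
emit(ix)

val = 14 - ix - ix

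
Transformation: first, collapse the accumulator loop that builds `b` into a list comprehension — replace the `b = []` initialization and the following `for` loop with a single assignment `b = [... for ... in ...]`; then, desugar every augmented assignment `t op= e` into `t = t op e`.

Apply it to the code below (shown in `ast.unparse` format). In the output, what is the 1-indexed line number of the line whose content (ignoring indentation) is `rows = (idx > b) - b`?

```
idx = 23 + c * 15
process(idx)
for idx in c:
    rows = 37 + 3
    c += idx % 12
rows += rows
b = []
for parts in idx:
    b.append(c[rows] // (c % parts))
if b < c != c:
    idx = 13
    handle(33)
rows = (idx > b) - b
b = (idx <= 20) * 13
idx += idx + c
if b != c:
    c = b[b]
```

Transformed code:
idx = 23 + c * 15
process(idx)
for idx in c:
    rows = 37 + 3
    c = c + idx % 12
rows = rows + rows
b = [c[rows] // (c % parts) for parts in idx]
if b < c != c:
    idx = 13
    handle(33)
rows = (idx > b) - b
b = (idx <= 20) * 13
idx = idx + (idx + c)
if b != c:
    c = b[b]

11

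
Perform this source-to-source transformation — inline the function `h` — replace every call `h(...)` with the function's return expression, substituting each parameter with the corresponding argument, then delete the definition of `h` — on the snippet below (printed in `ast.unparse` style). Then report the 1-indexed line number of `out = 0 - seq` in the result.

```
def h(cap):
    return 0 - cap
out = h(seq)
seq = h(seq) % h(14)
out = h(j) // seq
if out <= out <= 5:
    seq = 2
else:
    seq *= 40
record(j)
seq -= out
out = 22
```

Transformed code:
out = 0 - seq
seq = (0 - seq) % (0 - 14)
out = (0 - j) // seq
if out <= out <= 5:
    seq = 2
else:
    seq *= 40
record(j)
seq -= out
out = 22

1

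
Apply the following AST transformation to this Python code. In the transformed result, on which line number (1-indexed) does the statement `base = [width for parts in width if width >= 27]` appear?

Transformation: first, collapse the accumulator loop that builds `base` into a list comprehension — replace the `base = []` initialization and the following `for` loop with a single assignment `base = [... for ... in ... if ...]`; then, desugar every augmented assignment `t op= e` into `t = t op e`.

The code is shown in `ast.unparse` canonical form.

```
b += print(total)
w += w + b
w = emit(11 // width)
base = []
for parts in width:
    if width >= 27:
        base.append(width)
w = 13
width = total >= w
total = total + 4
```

4

Transformed code:
b = b + print(total)
w = w + (w + b)
w = emit(11 // width)
base = [width for parts in width if width >= 27]
w = 13
width = total >= w
total = total + 4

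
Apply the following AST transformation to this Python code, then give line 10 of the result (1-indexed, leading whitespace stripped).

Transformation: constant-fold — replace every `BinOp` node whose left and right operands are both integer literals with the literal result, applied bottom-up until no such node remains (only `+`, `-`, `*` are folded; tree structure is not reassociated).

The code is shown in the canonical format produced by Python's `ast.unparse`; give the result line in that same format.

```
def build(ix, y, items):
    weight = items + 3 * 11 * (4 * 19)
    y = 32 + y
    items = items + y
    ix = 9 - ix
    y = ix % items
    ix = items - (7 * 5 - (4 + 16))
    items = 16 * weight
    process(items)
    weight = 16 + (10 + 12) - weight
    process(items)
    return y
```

weight = 38 - weight

Transformed code:
def build(ix, y, items):
    weight = items + 2508
    y = 32 + y
    items = items + y
    ix = 9 - ix
    y = ix % items
    ix = items - 15
    items = 16 * weight
    process(items)
    weight = 38 - weight
    process(items)
    return y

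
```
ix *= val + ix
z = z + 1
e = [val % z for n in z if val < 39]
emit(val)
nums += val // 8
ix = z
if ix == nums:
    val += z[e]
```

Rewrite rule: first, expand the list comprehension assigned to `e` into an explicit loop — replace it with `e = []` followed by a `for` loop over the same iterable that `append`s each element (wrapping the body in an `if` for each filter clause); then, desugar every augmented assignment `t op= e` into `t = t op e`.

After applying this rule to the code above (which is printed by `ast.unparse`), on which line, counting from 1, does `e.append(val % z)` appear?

Transformed code:
ix = ix * (val + ix)
z = z + 1
e = []
for n in z:
    if val < 39:
        e.append(val % z)
emit(val)
nums = nums + val // 8
ix = z
if ix == nums:
    val = val + z[e]

6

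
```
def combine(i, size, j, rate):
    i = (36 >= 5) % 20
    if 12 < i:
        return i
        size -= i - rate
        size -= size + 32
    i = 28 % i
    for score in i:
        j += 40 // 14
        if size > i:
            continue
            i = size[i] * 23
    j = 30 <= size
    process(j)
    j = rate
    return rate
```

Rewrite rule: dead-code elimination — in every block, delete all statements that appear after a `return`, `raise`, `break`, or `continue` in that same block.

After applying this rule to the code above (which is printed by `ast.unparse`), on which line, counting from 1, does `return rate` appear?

Transformed code:
def combine(i, size, j, rate):
    i = (36 >= 5) % 20
    if 12 < i:
        return i
    i = 28 % i
    for score in i:
        j += 40 // 14
        if size > i:
            continue
    j = 30 <= size
    process(j)
    j = rate
    return rate

13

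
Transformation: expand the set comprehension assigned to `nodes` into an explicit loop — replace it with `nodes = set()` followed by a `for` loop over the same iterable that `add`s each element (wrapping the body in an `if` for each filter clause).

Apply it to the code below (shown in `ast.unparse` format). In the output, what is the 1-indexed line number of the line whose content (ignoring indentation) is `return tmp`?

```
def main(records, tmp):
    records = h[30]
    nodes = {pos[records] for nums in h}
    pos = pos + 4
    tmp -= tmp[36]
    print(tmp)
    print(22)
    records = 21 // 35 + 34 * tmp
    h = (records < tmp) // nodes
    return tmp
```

12

Transformed code:
def main(records, tmp):
    records = h[30]
    nodes = set()
    for nums in h:
        nodes.add(pos[records])
    pos = pos + 4
    tmp -= tmp[36]
    print(tmp)
    print(22)
    records = 21 // 35 + 34 * tmp
    h = (records < tmp) // nodes
    return tmp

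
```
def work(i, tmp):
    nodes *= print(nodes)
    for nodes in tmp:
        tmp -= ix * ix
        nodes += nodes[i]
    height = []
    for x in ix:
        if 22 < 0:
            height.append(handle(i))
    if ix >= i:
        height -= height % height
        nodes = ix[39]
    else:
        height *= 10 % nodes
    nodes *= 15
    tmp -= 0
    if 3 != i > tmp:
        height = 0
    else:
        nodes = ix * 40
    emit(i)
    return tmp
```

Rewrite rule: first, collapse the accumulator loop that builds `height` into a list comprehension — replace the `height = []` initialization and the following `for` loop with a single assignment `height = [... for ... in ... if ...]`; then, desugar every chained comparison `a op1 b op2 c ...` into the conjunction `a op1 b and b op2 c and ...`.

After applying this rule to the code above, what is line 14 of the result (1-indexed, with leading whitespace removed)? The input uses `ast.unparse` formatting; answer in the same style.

Transformed code:
def work(i, tmp):
    nodes *= print(nodes)
    for nodes in tmp:
        tmp -= ix * ix
        nodes += nodes[i]
    height = [handle(i) for x in ix if 22 < 0]
    if ix >= i:
        height -= height % height
        nodes = ix[39]
    else:
        height *= 10 % nodes
    nodes *= 15
    tmp -= 0
    if 3 != i and i > tmp:
        height = 0
    else:
        nodes = ix * 40
    emit(i)
    return tmp

if 3 != i and i > tmp:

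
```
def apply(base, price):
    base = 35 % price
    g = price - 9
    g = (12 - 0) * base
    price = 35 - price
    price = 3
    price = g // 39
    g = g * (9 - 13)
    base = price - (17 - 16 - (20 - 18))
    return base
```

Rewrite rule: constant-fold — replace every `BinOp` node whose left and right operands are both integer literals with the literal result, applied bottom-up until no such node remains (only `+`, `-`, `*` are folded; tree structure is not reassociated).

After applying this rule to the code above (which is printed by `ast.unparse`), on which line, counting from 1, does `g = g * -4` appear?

8

Transformed code:
def apply(base, price):
    base = 35 % price
    g = price - 9
    g = 12 * base
    price = 35 - price
    price = 3
    price = g // 39
    g = g * -4
    base = price - -1
    return base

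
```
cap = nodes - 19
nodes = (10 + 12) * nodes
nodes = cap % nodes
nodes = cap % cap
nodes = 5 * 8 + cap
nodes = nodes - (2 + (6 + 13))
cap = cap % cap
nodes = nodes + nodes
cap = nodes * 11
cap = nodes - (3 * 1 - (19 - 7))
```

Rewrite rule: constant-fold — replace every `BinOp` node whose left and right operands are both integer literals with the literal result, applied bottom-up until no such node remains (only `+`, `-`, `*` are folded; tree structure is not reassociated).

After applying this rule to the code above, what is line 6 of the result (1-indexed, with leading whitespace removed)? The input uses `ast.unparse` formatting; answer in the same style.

Transformed code:
cap = nodes - 19
nodes = 22 * nodes
nodes = cap % nodes
nodes = cap % cap
nodes = 40 + cap
nodes = nodes - 21
cap = cap % cap
nodes = nodes + nodes
cap = nodes * 11
cap = nodes - -9

nodes = nodes - 21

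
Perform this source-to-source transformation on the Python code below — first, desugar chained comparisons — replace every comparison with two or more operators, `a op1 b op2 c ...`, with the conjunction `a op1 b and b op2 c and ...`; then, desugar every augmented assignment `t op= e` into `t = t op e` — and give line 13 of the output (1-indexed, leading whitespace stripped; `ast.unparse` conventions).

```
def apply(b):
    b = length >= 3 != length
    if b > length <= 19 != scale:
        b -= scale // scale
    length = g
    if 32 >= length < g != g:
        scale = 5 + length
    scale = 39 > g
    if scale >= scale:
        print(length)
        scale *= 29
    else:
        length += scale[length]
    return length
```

Transformed code:
def apply(b):
    b = length >= 3 and 3 != length
    if b > length and length <= 19 and (19 != scale):
        b = b - scale // scale
    length = g
    if 32 >= length and length < g and (g != g):
        scale = 5 + length
    scale = 39 > g
    if scale >= scale:
        print(length)
        scale = scale * 29
    else:
        length = length + scale[length]
    return length

length = length + scale[length]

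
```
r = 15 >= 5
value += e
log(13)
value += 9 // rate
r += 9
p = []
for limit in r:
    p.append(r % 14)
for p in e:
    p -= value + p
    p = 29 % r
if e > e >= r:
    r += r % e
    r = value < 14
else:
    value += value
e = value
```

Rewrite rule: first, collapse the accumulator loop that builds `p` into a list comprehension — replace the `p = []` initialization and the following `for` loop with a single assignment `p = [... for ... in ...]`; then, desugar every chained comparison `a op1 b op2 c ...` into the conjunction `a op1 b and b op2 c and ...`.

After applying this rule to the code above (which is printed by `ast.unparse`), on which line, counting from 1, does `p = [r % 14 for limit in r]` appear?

6

Transformed code:
r = 15 >= 5
value += e
log(13)
value += 9 // rate
r += 9
p = [r % 14 for limit in r]
for p in e:
    p -= value + p
    p = 29 % r
if e > e and e >= r:
    r += r % e
    r = value < 14
else:
    value += value
e = value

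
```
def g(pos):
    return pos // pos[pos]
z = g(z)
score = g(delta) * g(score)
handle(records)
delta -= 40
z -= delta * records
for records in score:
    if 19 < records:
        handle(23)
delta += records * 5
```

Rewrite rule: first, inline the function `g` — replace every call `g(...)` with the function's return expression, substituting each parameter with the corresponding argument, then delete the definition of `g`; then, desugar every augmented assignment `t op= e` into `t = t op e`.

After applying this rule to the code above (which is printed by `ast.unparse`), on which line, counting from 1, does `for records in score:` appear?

6

Transformed code:
z = z // z[z]
score = delta // delta[delta] * (score // score[score])
handle(records)
delta = delta - 40
z = z - delta * records
for records in score:
    if 19 < records:
        handle(23)
delta = delta + records * 5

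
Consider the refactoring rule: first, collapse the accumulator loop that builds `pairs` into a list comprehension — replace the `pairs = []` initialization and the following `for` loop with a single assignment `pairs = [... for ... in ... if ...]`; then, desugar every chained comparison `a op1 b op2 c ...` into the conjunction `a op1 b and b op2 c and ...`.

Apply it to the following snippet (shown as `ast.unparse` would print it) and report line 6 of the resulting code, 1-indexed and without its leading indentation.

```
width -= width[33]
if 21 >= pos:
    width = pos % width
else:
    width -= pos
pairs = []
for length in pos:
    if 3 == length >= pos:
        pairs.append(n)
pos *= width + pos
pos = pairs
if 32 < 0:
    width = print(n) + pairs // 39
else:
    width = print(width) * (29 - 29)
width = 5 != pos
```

Transformed code:
width -= width[33]
if 21 >= pos:
    width = pos % width
else:
    width -= pos
pairs = [n for length in pos if 3 == length and length >= pos]
pos *= width + pos
pos = pairs
if 32 < 0:
    width = print(n) + pairs // 39
else:
    width = print(width) * (29 - 29)
width = 5 != pos

pairs = [n for length in pos if 3 == length and length >= pos]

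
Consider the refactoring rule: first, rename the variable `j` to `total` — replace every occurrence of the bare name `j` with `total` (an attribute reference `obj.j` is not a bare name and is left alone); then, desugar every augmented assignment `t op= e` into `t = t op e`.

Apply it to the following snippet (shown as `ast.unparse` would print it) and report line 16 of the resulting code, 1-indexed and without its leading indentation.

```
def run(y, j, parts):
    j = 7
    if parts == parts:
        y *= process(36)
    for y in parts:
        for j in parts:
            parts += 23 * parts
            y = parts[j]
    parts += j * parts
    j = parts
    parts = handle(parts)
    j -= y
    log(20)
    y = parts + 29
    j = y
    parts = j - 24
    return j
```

parts = total - 24

Transformed code:
def run(y, total, parts):
    total = 7
    if parts == parts:
        y = y * process(36)
    for y in parts:
        for total in parts:
            parts = parts + 23 * parts
            y = parts[total]
    parts = parts + total * parts
    total = parts
    parts = handle(parts)
    total = total - y
    log(20)
    y = parts + 29
    total = y
    parts = total - 24
    return total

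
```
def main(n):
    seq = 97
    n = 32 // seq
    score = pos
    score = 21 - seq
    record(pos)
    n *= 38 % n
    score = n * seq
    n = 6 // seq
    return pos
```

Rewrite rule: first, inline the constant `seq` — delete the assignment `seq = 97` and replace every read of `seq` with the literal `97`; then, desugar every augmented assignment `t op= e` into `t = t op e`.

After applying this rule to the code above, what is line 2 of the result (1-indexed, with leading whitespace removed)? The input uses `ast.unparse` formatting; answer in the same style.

Transformed code:
def main(n):
    n = 32 // 97
    score = pos
    score = 21 - 97
    record(pos)
    n = n * (38 % n)
    score = n * 97
    n = 6 // 97
    return pos

n = 32 // 97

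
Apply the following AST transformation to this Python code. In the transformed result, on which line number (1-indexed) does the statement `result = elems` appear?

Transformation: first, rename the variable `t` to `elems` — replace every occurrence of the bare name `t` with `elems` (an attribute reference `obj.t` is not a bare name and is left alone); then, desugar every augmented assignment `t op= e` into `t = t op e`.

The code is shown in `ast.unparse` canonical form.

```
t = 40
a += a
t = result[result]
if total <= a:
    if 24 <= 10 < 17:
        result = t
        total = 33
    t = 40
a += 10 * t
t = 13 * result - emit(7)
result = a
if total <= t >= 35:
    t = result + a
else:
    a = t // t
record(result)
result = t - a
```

6

Transformed code:
elems = 40
a = a + a
elems = result[result]
if total <= a:
    if 24 <= 10 < 17:
        result = elems
        total = 33
    elems = 40
a = a + 10 * elems
elems = 13 * result - emit(7)
result = a
if total <= elems >= 35:
    elems = result + a
else:
    a = elems // elems
record(result)
result = elems - a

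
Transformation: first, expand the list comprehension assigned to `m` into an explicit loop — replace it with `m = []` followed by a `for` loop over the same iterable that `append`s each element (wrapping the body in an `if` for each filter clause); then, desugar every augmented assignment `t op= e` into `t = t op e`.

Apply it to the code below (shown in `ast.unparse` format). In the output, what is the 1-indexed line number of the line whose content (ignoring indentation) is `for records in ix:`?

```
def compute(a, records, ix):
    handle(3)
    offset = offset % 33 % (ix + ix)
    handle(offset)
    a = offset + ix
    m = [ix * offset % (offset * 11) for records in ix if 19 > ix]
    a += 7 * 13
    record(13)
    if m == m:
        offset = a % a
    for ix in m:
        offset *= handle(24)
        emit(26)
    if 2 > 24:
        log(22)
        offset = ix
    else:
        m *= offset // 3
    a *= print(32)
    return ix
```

7

Transformed code:
def compute(a, records, ix):
    handle(3)
    offset = offset % 33 % (ix + ix)
    handle(offset)
    a = offset + ix
    m = []
    for records in ix:
        if 19 > ix:
            m.append(ix * offset % (offset * 11))
    a = a + 7 * 13
    record(13)
    if m == m:
        offset = a % a
    for ix in m:
        offset = offset * handle(24)
        emit(26)
    if 2 > 24:
        log(22)
        offset = ix
    else:
        m = m * (offset // 3)
    a = a * print(32)
    return ix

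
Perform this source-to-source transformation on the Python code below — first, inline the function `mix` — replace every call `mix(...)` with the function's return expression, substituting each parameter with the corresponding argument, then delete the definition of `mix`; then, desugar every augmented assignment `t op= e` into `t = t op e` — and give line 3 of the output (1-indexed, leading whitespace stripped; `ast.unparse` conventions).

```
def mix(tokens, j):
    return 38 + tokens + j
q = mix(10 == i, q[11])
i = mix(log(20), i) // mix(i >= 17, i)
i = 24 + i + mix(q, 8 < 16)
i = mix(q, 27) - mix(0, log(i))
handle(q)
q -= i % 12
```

Transformed code:
q = 38 + (10 == i) + q[11]
i = (38 + log(20) + i) // (38 + (i >= 17) + i)
i = 24 + i + (38 + q + (8 < 16))
i = 38 + q + 27 - (38 + 0 + log(i))
handle(q)
q = q - i % 12

i = 24 + i + (38 + q + (8 < 16))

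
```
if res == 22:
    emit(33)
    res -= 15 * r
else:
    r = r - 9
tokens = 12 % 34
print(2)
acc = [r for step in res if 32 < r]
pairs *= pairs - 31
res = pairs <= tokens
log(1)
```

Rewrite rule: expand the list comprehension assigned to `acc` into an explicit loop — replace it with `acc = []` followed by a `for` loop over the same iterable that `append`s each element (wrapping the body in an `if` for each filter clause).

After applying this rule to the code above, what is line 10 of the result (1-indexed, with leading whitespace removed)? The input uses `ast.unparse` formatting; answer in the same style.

if 32 < r:

Transformed code:
if res == 22:
    emit(33)
    res -= 15 * r
else:
    r = r - 9
tokens = 12 % 34
print(2)
acc = []
for step in res:
    if 32 < r:
        acc.append(r)
pairs *= pairs - 31
res = pairs <= tokens
log(1)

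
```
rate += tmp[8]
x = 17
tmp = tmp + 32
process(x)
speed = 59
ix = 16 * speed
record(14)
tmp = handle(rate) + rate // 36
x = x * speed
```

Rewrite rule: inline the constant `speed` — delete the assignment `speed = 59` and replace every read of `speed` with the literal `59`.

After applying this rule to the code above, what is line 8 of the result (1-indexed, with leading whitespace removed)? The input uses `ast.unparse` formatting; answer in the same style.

x = x * 59

Transformed code:
rate += tmp[8]
x = 17
tmp = tmp + 32
process(x)
ix = 16 * 59
record(14)
tmp = handle(rate) + rate // 36
x = x * 59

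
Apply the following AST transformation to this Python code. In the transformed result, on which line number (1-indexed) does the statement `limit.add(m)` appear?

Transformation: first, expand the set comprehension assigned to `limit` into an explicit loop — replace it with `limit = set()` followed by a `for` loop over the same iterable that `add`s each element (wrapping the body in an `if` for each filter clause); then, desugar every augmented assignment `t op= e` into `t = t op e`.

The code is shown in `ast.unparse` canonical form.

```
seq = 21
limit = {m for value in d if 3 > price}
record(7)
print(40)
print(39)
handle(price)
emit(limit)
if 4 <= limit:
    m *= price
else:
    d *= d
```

Transformed code:
seq = 21
limit = set()
for value in d:
    if 3 > price:
        limit.add(m)
record(7)
print(40)
print(39)
handle(price)
emit(limit)
if 4 <= limit:
    m = m * price
else:
    d = d * d

5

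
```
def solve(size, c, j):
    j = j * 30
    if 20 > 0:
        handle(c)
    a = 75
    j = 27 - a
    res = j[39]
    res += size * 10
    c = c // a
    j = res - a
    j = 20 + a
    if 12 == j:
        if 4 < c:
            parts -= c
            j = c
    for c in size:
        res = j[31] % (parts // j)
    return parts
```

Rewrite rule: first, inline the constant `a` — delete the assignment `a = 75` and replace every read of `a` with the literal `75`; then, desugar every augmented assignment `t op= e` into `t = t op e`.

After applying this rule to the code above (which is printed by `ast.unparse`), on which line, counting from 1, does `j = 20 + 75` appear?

10

Transformed code:
def solve(size, c, j):
    j = j * 30
    if 20 > 0:
        handle(c)
    j = 27 - 75
    res = j[39]
    res = res + size * 10
    c = c // 75
    j = res - 75
    j = 20 + 75
    if 12 == j:
        if 4 < c:
            parts = parts - c
            j = c
    for c in size:
        res = j[31] % (parts // j)
    return parts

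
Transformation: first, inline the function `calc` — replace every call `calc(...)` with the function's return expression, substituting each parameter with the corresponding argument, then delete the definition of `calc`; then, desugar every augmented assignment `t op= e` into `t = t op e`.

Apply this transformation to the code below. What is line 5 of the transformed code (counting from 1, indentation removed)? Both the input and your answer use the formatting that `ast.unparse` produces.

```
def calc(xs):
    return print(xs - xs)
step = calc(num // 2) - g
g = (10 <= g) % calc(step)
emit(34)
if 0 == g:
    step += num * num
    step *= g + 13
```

step = step + num * num

Transformed code:
step = print(num // 2 - num // 2) - g
g = (10 <= g) % print(step - step)
emit(34)
if 0 == g:
    step = step + num * num
    step = step * (g + 13)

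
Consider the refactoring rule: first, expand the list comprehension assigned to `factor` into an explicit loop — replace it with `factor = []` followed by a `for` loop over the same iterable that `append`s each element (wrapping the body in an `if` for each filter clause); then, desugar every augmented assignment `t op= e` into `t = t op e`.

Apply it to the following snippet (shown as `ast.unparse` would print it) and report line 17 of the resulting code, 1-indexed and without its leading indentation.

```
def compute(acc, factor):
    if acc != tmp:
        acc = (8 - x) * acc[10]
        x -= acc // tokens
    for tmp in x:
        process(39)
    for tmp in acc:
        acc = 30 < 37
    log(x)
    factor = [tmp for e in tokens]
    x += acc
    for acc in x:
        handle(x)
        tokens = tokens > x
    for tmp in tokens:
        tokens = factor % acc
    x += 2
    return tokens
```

Transformed code:
def compute(acc, factor):
    if acc != tmp:
        acc = (8 - x) * acc[10]
        x = x - acc // tokens
    for tmp in x:
        process(39)
    for tmp in acc:
        acc = 30 < 37
    log(x)
    factor = []
    for e in tokens:
        factor.append(tmp)
    x = x + acc
    for acc in x:
        handle(x)
        tokens = tokens > x
    for tmp in tokens:
        tokens = factor % acc
    x = x + 2
    return tokens

for tmp in tokens:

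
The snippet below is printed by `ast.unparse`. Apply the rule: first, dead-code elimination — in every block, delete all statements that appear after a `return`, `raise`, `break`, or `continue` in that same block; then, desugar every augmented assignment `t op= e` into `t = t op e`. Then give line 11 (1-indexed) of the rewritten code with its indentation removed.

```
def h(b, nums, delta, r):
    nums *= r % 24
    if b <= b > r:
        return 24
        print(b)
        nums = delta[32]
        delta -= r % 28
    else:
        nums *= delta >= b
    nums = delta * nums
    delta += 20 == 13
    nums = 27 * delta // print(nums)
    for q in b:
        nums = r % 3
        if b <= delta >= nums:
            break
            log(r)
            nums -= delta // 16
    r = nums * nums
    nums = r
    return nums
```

Transformed code:
def h(b, nums, delta, r):
    nums = nums * (r % 24)
    if b <= b > r:
        return 24
    else:
        nums = nums * (delta >= b)
    nums = delta * nums
    delta = delta + (20 == 13)
    nums = 27 * delta // print(nums)
    for q in b:
        nums = r % 3
        if b <= delta >= nums:
            break
    r = nums * nums
    nums = r
    return nums

nums = r % 3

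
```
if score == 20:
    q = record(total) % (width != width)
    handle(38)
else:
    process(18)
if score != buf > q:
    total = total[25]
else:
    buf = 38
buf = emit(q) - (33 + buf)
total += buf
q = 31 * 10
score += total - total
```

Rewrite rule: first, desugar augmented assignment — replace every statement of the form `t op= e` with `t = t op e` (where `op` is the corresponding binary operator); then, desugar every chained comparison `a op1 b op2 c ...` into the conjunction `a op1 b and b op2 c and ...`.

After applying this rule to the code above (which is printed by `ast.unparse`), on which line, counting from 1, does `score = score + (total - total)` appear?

13

Transformed code:
if score == 20:
    q = record(total) % (width != width)
    handle(38)
else:
    process(18)
if score != buf and buf > q:
    total = total[25]
else:
    buf = 38
buf = emit(q) - (33 + buf)
total = total + buf
q = 31 * 10
score = score + (total - total)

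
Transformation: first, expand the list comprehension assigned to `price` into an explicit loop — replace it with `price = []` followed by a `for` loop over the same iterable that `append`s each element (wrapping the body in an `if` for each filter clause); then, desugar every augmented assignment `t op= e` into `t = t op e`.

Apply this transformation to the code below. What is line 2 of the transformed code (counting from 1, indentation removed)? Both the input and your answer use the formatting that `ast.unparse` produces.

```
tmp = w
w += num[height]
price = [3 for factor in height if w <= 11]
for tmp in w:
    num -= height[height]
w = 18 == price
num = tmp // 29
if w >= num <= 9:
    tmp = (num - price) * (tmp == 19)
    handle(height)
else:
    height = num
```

Transformed code:
tmp = w
w = w + num[height]
price = []
for factor in height:
    if w <= 11:
        price.append(3)
for tmp in w:
    num = num - height[height]
w = 18 == price
num = tmp // 29
if w >= num <= 9:
    tmp = (num - price) * (tmp == 19)
    handle(height)
else:
    height = num

w = w + num[height]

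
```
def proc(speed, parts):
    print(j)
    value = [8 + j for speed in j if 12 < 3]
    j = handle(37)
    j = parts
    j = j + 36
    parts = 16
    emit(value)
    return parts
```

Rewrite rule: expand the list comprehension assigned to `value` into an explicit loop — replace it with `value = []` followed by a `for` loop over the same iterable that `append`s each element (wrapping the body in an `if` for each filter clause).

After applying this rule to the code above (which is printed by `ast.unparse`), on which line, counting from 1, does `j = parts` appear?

8

Transformed code:
def proc(speed, parts):
    print(j)
    value = []
    for speed in j:
        if 12 < 3:
            value.append(8 + j)
    j = handle(37)
    j = parts
    j = j + 36
    parts = 16
    emit(value)
    return parts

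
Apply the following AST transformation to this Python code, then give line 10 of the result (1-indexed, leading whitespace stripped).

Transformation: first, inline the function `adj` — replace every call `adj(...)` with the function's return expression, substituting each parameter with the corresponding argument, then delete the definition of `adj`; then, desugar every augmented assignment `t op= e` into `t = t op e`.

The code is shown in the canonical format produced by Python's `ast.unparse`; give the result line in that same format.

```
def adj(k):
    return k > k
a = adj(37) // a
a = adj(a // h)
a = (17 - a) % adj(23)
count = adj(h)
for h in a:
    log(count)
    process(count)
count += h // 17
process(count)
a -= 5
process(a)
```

a = a - 5

Transformed code:
a = (37 > 37) // a
a = a // h > a // h
a = (17 - a) % (23 > 23)
count = h > h
for h in a:
    log(count)
    process(count)
count = count + h // 17
process(count)
a = a - 5
process(a)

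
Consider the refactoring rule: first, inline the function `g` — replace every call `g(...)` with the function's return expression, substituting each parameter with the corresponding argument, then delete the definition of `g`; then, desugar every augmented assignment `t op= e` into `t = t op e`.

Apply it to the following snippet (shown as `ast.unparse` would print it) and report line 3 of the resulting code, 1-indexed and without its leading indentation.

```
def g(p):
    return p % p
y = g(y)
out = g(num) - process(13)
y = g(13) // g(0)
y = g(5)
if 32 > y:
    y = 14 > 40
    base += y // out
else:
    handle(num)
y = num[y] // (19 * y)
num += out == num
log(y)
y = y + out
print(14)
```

Transformed code:
y = y % y
out = num % num - process(13)
y = 13 % 13 // (0 % 0)
y = 5 % 5
if 32 > y:
    y = 14 > 40
    base = base + y // out
else:
    handle(num)
y = num[y] // (19 * y)
num = num + (out == num)
log(y)
y = y + out
print(14)

y = 13 % 13 // (0 % 0)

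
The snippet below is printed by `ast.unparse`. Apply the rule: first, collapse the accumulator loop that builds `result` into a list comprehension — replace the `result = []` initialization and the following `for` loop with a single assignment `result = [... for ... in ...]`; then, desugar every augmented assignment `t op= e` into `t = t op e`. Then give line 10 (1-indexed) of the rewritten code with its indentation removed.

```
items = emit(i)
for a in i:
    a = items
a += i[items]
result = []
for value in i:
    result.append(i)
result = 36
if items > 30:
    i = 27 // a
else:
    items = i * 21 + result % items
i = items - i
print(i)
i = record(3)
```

Transformed code:
items = emit(i)
for a in i:
    a = items
a = a + i[items]
result = [i for value in i]
result = 36
if items > 30:
    i = 27 // a
else:
    items = i * 21 + result % items
i = items - i
print(i)
i = record(3)

items = i * 21 + result % items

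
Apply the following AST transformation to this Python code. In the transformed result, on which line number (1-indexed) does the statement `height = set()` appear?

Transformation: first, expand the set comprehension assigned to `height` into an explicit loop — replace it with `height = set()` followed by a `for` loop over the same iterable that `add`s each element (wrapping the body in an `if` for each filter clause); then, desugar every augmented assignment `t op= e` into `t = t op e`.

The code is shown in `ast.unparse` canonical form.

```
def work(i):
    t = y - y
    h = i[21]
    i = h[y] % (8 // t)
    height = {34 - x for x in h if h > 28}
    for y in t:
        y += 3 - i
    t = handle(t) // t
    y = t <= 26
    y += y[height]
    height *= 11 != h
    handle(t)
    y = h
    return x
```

5

Transformed code:
def work(i):
    t = y - y
    h = i[21]
    i = h[y] % (8 // t)
    height = set()
    for x in h:
        if h > 28:
            height.add(34 - x)
    for y in t:
        y = y + (3 - i)
    t = handle(t) // t
    y = t <= 26
    y = y + y[height]
    height = height * (11 != h)
    handle(t)
    y = h
    return x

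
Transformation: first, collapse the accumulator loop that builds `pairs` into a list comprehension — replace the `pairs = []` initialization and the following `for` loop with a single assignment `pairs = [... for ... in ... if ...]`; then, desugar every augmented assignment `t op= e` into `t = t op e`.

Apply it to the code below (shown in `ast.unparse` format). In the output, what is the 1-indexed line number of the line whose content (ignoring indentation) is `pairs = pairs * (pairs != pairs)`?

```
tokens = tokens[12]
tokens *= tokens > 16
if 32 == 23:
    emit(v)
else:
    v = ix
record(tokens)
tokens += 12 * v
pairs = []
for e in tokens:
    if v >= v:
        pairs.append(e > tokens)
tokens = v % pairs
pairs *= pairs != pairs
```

Transformed code:
tokens = tokens[12]
tokens = tokens * (tokens > 16)
if 32 == 23:
    emit(v)
else:
    v = ix
record(tokens)
tokens = tokens + 12 * v
pairs = [e > tokens for e in tokens if v >= v]
tokens = v % pairs
pairs = pairs * (pairs != pairs)

11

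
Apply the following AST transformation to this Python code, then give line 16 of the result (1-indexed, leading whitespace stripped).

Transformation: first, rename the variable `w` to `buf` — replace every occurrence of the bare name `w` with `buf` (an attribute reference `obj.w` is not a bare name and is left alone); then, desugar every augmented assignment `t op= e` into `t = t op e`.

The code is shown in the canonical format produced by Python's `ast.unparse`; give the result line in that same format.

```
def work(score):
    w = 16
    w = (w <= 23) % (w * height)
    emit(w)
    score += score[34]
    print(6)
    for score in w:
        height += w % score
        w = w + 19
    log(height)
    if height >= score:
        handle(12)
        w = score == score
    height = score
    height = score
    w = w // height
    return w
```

buf = buf // height

Transformed code:
def work(score):
    buf = 16
    buf = (buf <= 23) % (buf * height)
    emit(buf)
    score = score + score[34]
    print(6)
    for score in buf:
        height = height + buf % score
        buf = buf + 19
    log(height)
    if height >= score:
        handle(12)
        buf = score == score
    height = score
    height = score
    buf = buf // height
    return buf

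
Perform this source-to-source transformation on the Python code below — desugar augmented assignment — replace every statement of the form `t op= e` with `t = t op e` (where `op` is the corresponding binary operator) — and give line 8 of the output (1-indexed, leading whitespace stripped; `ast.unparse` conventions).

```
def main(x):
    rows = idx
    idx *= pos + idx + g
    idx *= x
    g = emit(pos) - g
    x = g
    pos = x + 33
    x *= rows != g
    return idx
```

x = x * (rows != g)

Transformed code:
def main(x):
    rows = idx
    idx = idx * (pos + idx + g)
    idx = idx * x
    g = emit(pos) - g
    x = g
    pos = x + 33
    x = x * (rows != g)
    return idx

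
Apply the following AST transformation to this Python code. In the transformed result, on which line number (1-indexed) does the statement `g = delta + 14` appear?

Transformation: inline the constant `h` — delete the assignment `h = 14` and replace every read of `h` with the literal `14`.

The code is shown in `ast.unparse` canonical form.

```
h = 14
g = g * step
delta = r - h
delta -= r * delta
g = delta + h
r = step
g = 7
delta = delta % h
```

4

Transformed code:
g = g * step
delta = r - 14
delta -= r * delta
g = delta + 14
r = step
g = 7
delta = delta % 14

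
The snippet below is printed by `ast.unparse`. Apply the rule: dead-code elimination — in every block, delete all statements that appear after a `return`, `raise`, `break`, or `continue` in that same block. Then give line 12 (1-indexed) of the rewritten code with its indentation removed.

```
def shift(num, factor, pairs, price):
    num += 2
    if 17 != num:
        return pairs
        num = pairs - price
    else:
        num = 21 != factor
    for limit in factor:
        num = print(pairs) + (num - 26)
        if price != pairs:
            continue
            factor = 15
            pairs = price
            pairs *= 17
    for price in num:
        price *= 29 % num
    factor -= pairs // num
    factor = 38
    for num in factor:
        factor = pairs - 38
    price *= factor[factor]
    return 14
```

price *= 29 % num

Transformed code:
def shift(num, factor, pairs, price):
    num += 2
    if 17 != num:
        return pairs
    else:
        num = 21 != factor
    for limit in factor:
        num = print(pairs) + (num - 26)
        if price != pairs:
            continue
    for price in num:
        price *= 29 % num
    factor -= pairs // num
    factor = 38
    for num in factor:
        factor = pairs - 38
    price *= factor[factor]
    return 14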